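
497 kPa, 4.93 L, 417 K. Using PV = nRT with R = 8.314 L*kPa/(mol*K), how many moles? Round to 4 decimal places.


PV = nRT, solve for n = PV / (RT).
PV = 497 * 4.93 = 2450.21
RT = 8.314 * 417 = 3466.938
n = 2450.21 / 3466.938
n = 0.70673603 mol, rounded to 4 dp:

0.7067 mol


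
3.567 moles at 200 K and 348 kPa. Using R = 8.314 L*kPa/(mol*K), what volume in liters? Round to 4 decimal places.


PV = nRT, solve for V = nRT / P.
nRT = 3.567 * 8.314 * 200 = 5931.2076
V = 5931.2076 / 348
V = 17.0437 L, rounded to 4 dp:

17.0437 L


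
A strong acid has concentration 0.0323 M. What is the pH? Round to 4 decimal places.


A strong acid dissociates completely, so [H+] equals the given concentration.
pH = -log10([H+]) = -log10(0.0323)
pH = 1.49079748, rounded to 4 dp:

1.4908


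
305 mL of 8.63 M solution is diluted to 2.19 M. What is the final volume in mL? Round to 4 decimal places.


Dilution: M1*V1 = M2*V2, solve for V2.
V2 = M1*V1 / M2
V2 = 8.63 * 305 / 2.19
V2 = 2632.15 / 2.19
V2 = 1201.89497717 mL, rounded to 4 dp:

1201.8950 mL


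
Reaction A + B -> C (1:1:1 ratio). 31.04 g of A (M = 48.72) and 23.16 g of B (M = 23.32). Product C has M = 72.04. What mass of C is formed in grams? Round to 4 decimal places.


Find moles of each reactant; the smaller value is the limiting reagent in a 1:1:1 reaction, so moles_C equals moles of the limiter.
n_A = mass_A / M_A = 31.04 / 48.72 = 0.63711 mol
n_B = mass_B / M_B = 23.16 / 23.32 = 0.993139 mol
Limiting reagent: A (smaller), n_limiting = 0.63711 mol
mass_C = n_limiting * M_C = 0.63711 * 72.04
mass_C = 45.8974044 g, rounded to 4 dp:

45.8974 g


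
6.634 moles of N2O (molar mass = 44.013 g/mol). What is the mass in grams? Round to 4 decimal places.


mass = n * M
mass = 6.634 * 44.013
mass = 291.982242 g, rounded to 4 dp:

291.9822 g


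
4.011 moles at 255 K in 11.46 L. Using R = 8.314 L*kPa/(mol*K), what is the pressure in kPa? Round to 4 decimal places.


PV = nRT, solve for P = nRT / V.
nRT = 4.011 * 8.314 * 255 = 8503.6008
P = 8503.6008 / 11.46
P = 742.02450262 kPa, rounded to 4 dp:

742.0245 kPa


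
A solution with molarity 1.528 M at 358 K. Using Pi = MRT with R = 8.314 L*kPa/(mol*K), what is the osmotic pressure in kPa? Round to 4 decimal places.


Osmotic pressure (van't Hoff): Pi = M*R*T.
RT = 8.314 * 358 = 2976.412
Pi = 1.528 * 2976.412
Pi = 4547.957536 kPa, rounded to 4 dp:

4547.9575 kPa


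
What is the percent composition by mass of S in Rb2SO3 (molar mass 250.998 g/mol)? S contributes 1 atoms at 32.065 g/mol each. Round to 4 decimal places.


pct = 100 * (n_elem * M_elem) / M_total
mass_contribution = 1 * 32.065 = 32.065 g/mol
pct = 100 * 32.065 / 250.998
pct = 12.77500219 %, rounded to 4 dp:

12.7750 %


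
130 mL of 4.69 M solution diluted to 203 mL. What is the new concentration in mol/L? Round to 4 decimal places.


Dilution: M1*V1 = M2*V2, solve for M2.
M2 = M1*V1 / V2
M2 = 4.69 * 130 / 203
M2 = 609.7 / 203
M2 = 3.00344828 mol/L, rounded to 4 dp:

3.0034 mol/L


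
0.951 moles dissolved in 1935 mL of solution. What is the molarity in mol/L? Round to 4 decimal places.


Convert volume to liters: V_L = V_mL / 1000.
V_L = 1935 / 1000 = 1.935 L
M = n / V_L = 0.951 / 1.935
M = 0.49147287 mol/L, rounded to 4 dp:

0.4915 mol/L


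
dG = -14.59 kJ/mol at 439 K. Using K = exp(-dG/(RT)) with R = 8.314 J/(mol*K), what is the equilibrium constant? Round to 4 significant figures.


dG is in kJ/mol; multiply by 1000 to match R in J/(mol*K).
RT = 8.314 * 439 = 3649.846 J/mol
exponent = -dG*1000 / (RT) = -(-14.59*1000) / 3649.846 = 3.99742893
K = exp(3.99742893)
K = 54.457955, rounded to 4 significant figures:

54.46


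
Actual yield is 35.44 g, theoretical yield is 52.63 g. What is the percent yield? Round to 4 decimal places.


% yield = 100 * actual / theoretical
% yield = 100 * 35.44 / 52.63
% yield = 67.33802014 %, rounded to 4 dp:

67.3380 %


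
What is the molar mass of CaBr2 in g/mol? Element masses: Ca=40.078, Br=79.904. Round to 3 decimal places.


M = sum(count * atomic_mass) over atoms.
M = 1*40.078 + 2*79.904
M = 40.078 + 159.808
M = 199.886 g/mol, rounded to 3 dp:

199.886 g/mol


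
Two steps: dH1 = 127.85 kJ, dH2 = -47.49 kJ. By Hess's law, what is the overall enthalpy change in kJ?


Hess's law: enthalpy is a state function, so add the step enthalpies.
dH_total = dH1 + dH2 = 127.85 + (-47.49)
dH_total = 80.36 kJ:

80.36 kJ


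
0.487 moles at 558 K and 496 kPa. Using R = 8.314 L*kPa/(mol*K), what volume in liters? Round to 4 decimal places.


PV = nRT, solve for V = nRT / P.
nRT = 0.487 * 8.314 * 558 = 2259.2962
V = 2259.2962 / 496
V = 4.55503266 L, rounded to 4 dp:

4.5550 L


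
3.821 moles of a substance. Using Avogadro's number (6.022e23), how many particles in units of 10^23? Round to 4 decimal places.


N = n * NA, then divide by 1e23 for the requested units.
N / 1e23 = n * 6.022
N / 1e23 = 3.821 * 6.022
N / 1e23 = 23.010062, rounded to 4 dp:

23.0101


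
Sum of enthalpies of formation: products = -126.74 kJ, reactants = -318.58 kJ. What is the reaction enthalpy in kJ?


dH_rxn = sum(dH_f products) - sum(dH_f reactants)
dH_rxn = -126.74 - (-318.58)
dH_rxn = 191.84 kJ:

191.84 kJ


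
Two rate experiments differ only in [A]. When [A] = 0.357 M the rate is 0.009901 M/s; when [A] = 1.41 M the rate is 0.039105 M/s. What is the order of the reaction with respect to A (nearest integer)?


Rate is proportional to [A]^n, so rate2/rate1 = ([A]2/[A]1)^n. Take logs to solve for n.
rate2/rate1 = 0.039105 / 0.009901 = 3.9496
[A]2/[A]1 = 1.41 / 0.357 = 3.9496
n = ln(3.9496) / ln(3.9496) = 1.0
Nearest integer order:

1


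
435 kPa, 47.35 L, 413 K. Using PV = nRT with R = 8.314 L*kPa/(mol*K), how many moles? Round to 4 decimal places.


PV = nRT, solve for n = PV / (RT).
PV = 435 * 47.35 = 20597.25
RT = 8.314 * 413 = 3433.682
n = 20597.25 / 3433.682
n = 5.99858985 mol, rounded to 4 dp:

5.9986 mol


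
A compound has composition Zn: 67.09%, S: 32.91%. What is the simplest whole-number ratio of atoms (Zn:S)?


Assume 100 g of compound, divide each mass% by atomic mass to get moles, then normalize by the smallest to get a raw atom ratio.
Moles per 100 g: Zn: 67.09/65.38 = 1.0262, S: 32.91/32.065 = 1.0264
Raw ratio (divide by min = 1.0262): Zn: 1.0, S: 1.0
Multiply by 1 to clear fractions: Zn: 1.0 ~= 1, S: 1.0 ~= 1
Reduce by GCD to get the simplest whole-number ratio:

1:1


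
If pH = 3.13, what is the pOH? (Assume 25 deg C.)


At 25 deg C, pH + pOH = 14.
pOH = 14 - pH = 14 - 3.13
pOH = 10.87:

10.87


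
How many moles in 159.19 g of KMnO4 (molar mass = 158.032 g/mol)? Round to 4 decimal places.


n = mass / M
n = 159.19 / 158.032
n = 1.00732763 mol, rounded to 4 dp:

1.0073 mol


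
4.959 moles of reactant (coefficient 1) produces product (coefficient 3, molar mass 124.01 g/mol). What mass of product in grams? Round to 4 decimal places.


Use the coefficient ratio to convert reactant moles to product moles, then multiply by the product's molar mass.
moles_P = moles_R * (coeff_P / coeff_R) = 4.959 * (3/1) = 14.877
mass_P = moles_P * M_P = 14.877 * 124.01
mass_P = 1844.89677 g, rounded to 4 dp:

1844.8968 g


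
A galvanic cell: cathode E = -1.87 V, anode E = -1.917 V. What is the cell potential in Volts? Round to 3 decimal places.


Standard cell potential: E_cell = E_cathode - E_anode.
E_cell = -1.87 - (-1.917)
E_cell = 0.047 V, rounded to 3 dp:

0.047 V


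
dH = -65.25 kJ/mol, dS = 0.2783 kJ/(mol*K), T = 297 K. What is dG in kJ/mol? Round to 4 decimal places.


Gibbs: dG = dH - T*dS (consistent units, dS already in kJ/(mol*K)).
T*dS = 297 * 0.2783 = 82.6551
dG = -65.25 - (82.6551)
dG = -147.9051 kJ/mol, rounded to 4 dp:

-147.9051 kJ/mol


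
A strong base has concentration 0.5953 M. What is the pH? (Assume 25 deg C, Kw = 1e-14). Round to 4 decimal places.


A strong base dissociates completely, so [OH-] equals the given concentration.
pOH = -log10([OH-]) = -log10(0.5953) = 0.225264
pH = 14 - pOH = 14 - 0.225264
pH = 13.774736, rounded to 4 dp:

13.7747


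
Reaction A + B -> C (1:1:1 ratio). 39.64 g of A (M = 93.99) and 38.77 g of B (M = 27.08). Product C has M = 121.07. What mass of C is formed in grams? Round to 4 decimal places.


Find moles of each reactant; the smaller value is the limiting reagent in a 1:1:1 reaction, so moles_C equals moles of the limiter.
n_A = mass_A / M_A = 39.64 / 93.99 = 0.421747 mol
n_B = mass_B / M_B = 38.77 / 27.08 = 1.431684 mol
Limiting reagent: A (smaller), n_limiting = 0.421747 mol
mass_C = n_limiting * M_C = 0.421747 * 121.07
mass_C = 51.06090929 g, rounded to 4 dp:

51.0609 g


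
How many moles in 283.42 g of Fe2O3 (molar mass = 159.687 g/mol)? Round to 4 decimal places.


n = mass / M
n = 283.42 / 159.687
n = 1.77484704 mol, rounded to 4 dp:

1.7748 mol


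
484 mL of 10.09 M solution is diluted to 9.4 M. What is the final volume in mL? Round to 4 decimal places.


Dilution: M1*V1 = M2*V2, solve for V2.
V2 = M1*V1 / M2
V2 = 10.09 * 484 / 9.4
V2 = 4883.56 / 9.4
V2 = 519.52765957 mL, rounded to 4 dp:

519.5277 mL


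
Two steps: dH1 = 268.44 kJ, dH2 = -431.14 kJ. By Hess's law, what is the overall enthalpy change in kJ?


Hess's law: enthalpy is a state function, so add the step enthalpies.
dH_total = dH1 + dH2 = 268.44 + (-431.14)
dH_total = -162.7 kJ:

-162.70 kJ


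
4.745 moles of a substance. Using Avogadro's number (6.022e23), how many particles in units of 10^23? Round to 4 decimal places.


N = n * NA, then divide by 1e23 for the requested units.
N / 1e23 = n * 6.022
N / 1e23 = 4.745 * 6.022
N / 1e23 = 28.57439, rounded to 4 dp:

28.5744


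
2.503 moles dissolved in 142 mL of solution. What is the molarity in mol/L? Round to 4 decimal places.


Convert volume to liters: V_L = V_mL / 1000.
V_L = 142 / 1000 = 0.142 L
M = n / V_L = 2.503 / 0.142
M = 17.62676056 mol/L, rounded to 4 dp:

17.6268 mol/L


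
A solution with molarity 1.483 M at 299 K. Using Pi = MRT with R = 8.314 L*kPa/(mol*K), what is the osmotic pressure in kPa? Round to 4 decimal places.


Osmotic pressure (van't Hoff): Pi = M*R*T.
RT = 8.314 * 299 = 2485.886
Pi = 1.483 * 2485.886
Pi = 3686.568938 kPa, rounded to 4 dp:

3686.5689 kPa


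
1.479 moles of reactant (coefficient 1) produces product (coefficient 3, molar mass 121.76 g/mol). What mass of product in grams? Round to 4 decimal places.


Use the coefficient ratio to convert reactant moles to product moles, then multiply by the product's molar mass.
moles_P = moles_R * (coeff_P / coeff_R) = 1.479 * (3/1) = 4.437
mass_P = moles_P * M_P = 4.437 * 121.76
mass_P = 540.24912 g, rounded to 4 dp:

540.2491 g


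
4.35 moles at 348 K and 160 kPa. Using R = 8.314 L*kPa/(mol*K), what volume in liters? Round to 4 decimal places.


PV = nRT, solve for V = nRT / P.
nRT = 4.35 * 8.314 * 348 = 12585.7332
V = 12585.7332 / 160
V = 78.6608325 L, rounded to 4 dp:

78.6608 L


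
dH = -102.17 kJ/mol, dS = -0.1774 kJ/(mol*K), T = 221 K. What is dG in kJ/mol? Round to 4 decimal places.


Gibbs: dG = dH - T*dS (consistent units, dS already in kJ/(mol*K)).
T*dS = 221 * -0.1774 = -39.2054
dG = -102.17 - (-39.2054)
dG = -62.9646 kJ/mol, rounded to 4 dp:

-62.9646 kJ/mol


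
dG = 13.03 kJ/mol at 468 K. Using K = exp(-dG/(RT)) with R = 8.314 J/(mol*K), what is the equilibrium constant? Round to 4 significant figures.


dG is in kJ/mol; multiply by 1000 to match R in J/(mol*K).
RT = 8.314 * 468 = 3890.952 J/mol
exponent = -dG*1000 / (RT) = -(13.03*1000) / 3890.952 = -3.34879485
K = exp(-3.34879485)
K = 0.035126661, rounded to 4 significant figures:

0.03513


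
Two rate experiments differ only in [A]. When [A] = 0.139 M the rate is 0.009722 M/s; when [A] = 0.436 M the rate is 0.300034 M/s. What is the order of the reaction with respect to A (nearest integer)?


Rate is proportional to [A]^n, so rate2/rate1 = ([A]2/[A]1)^n. Take logs to solve for n.
rate2/rate1 = 0.300034 / 0.009722 = 30.8613
[A]2/[A]1 = 0.436 / 0.139 = 3.1367
n = ln(30.8613) / ln(3.1367) = 3.0
Nearest integer order:

3


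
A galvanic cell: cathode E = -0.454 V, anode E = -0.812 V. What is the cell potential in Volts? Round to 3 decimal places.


Standard cell potential: E_cell = E_cathode - E_anode.
E_cell = -0.454 - (-0.812)
E_cell = 0.358 V, rounded to 3 dp:

0.358 V


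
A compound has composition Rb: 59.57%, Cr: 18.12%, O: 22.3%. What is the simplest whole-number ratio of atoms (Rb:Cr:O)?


Assume 100 g of compound, divide each mass% by atomic mass to get moles, then normalize by the smallest to get a raw atom ratio.
Moles per 100 g: Rb: 59.57/85.468 = 0.697, Cr: 18.12/51.996 = 0.3485, O: 22.3/15.999 = 1.3938
Raw ratio (divide by min = 0.3485): Rb: 2.0, Cr: 1.0, O: 4.0
Multiply by 1 to clear fractions: Rb: 2.0 ~= 2, Cr: 1.0 ~= 1, O: 4.0 ~= 4
Reduce by GCD to get the simplest whole-number ratio:

2:1:4


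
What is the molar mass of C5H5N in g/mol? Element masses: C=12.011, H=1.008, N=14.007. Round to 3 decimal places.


M = sum(count * atomic_mass) over atoms.
M = 5*12.011 + 5*1.008 + 1*14.007
M = 60.055 + 5.04 + 14.007
M = 79.102 g/mol, rounded to 3 dp:

79.102 g/mol


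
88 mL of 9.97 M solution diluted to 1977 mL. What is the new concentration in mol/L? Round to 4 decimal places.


Dilution: M1*V1 = M2*V2, solve for M2.
M2 = M1*V1 / V2
M2 = 9.97 * 88 / 1977
M2 = 877.36 / 1977
M2 = 0.44378351 mol/L, rounded to 4 dp:

0.4438 mol/L


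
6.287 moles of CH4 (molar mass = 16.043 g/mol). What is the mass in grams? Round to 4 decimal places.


mass = n * M
mass = 6.287 * 16.043
mass = 100.862341 g, rounded to 4 dp:

100.8623 g


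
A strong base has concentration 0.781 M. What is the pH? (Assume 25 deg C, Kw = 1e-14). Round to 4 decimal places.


A strong base dissociates completely, so [OH-] equals the given concentration.
pOH = -log10([OH-]) = -log10(0.781) = 0.107349
pH = 14 - pOH = 14 - 0.107349
pH = 13.892651, rounded to 4 dp:

13.8927


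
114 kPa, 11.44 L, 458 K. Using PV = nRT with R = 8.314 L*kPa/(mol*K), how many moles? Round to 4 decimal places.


PV = nRT, solve for n = PV / (RT).
PV = 114 * 11.44 = 1304.16
RT = 8.314 * 458 = 3807.812
n = 1304.16 / 3807.812
n = 0.3424959 mol, rounded to 4 dp:

0.3425 mol


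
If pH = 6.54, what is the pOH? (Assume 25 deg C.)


At 25 deg C, pH + pOH = 14.
pOH = 14 - pH = 14 - 6.54
pOH = 7.46:

7.46


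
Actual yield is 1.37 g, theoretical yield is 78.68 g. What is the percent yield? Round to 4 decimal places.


% yield = 100 * actual / theoretical
% yield = 100 * 1.37 / 78.68
% yield = 1.7412303 %, rounded to 4 dp:

1.7412 %


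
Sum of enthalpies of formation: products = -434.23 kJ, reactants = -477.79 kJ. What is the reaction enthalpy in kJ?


dH_rxn = sum(dH_f products) - sum(dH_f reactants)
dH_rxn = -434.23 - (-477.79)
dH_rxn = 43.56 kJ:

43.56 kJ


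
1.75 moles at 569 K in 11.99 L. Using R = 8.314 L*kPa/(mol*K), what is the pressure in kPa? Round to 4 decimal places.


PV = nRT, solve for P = nRT / V.
nRT = 1.75 * 8.314 * 569 = 8278.6655
P = 8278.6655 / 11.99
P = 690.46417848 kPa, rounded to 4 dp:

690.4642 kPa


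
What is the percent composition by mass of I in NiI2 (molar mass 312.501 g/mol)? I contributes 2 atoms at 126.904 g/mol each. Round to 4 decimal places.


pct = 100 * (n_elem * M_elem) / M_total
mass_contribution = 2 * 126.904 = 253.808 g/mol
pct = 100 * 253.808 / 312.501
pct = 81.2183001 %, rounded to 4 dp:

81.2183 %


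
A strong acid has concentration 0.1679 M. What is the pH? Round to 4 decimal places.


A strong acid dissociates completely, so [H+] equals the given concentration.
pH = -log10([H+]) = -log10(0.1679)
pH = 0.7749493, rounded to 4 dp:

0.7749


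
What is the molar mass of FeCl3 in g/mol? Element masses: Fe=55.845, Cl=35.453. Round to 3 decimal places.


M = sum(count * atomic_mass) over atoms.
M = 1*55.845 + 3*35.453
M = 55.845 + 106.359
M = 162.204 g/mol, rounded to 3 dp:

162.204 g/mol


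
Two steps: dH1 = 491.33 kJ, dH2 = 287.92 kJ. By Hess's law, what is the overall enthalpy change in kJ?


Hess's law: enthalpy is a state function, so add the step enthalpies.
dH_total = dH1 + dH2 = 491.33 + (287.92)
dH_total = 779.25 kJ:

779.25 kJ


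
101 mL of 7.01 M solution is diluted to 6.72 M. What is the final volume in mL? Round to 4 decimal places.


Dilution: M1*V1 = M2*V2, solve for V2.
V2 = M1*V1 / M2
V2 = 7.01 * 101 / 6.72
V2 = 708.01 / 6.72
V2 = 105.35863095 mL, rounded to 4 dp:

105.3586 mL


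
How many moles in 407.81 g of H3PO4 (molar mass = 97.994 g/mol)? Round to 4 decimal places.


n = mass / M
n = 407.81 / 97.994
n = 4.16158132 mol, rounded to 4 dp:

4.1616 mol


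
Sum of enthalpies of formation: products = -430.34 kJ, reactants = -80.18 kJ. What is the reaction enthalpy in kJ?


dH_rxn = sum(dH_f products) - sum(dH_f reactants)
dH_rxn = -430.34 - (-80.18)
dH_rxn = -350.16 kJ:

-350.16 kJ


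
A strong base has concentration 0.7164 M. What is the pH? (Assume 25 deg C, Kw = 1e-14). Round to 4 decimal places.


A strong base dissociates completely, so [OH-] equals the given concentration.
pOH = -log10([OH-]) = -log10(0.7164) = 0.144844
pH = 14 - pOH = 14 - 0.144844
pH = 13.855156, rounded to 4 dp:

13.8552


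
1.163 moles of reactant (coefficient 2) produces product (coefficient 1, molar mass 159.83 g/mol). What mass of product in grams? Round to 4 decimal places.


Use the coefficient ratio to convert reactant moles to product moles, then multiply by the product's molar mass.
moles_P = moles_R * (coeff_P / coeff_R) = 1.163 * (1/2) = 0.5815
mass_P = moles_P * M_P = 0.5815 * 159.83
mass_P = 92.941145 g, rounded to 4 dp:

92.9411 g


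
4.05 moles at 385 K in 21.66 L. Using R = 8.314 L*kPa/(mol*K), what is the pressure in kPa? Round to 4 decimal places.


PV = nRT, solve for P = nRT / V.
nRT = 4.05 * 8.314 * 385 = 12963.6045
P = 12963.6045 / 21.66
P = 598.50436288 kPa, rounded to 4 dp:

598.5044 kPa


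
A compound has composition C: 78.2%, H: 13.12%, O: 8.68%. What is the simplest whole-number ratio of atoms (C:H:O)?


Assume 100 g of compound, divide each mass% by atomic mass to get moles, then normalize by the smallest to get a raw atom ratio.
Moles per 100 g: C: 78.2/12.011 = 6.5107, H: 13.12/1.008 = 13.0159, O: 8.68/15.999 = 0.5425
Raw ratio (divide by min = 0.5425): C: 12.001, H: 23.991, O: 1.0
Multiply by 1 to clear fractions: C: 12.001 ~= 12, H: 23.991 ~= 24, O: 1.0 ~= 1
Reduce by GCD to get the simplest whole-number ratio:

12:24:1


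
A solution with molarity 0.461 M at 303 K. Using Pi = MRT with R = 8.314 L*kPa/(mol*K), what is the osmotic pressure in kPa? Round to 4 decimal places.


Osmotic pressure (van't Hoff): Pi = M*R*T.
RT = 8.314 * 303 = 2519.142
Pi = 0.461 * 2519.142
Pi = 1161.324462 kPa, rounded to 4 dp:

1161.3245 kPa


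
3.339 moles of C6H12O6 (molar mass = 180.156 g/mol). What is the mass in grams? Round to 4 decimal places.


mass = n * M
mass = 3.339 * 180.156
mass = 601.540884 g, rounded to 4 dp:

601.5409 g


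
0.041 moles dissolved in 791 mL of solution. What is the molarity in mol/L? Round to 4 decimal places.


Convert volume to liters: V_L = V_mL / 1000.
V_L = 791 / 1000 = 0.791 L
M = n / V_L = 0.041 / 0.791
M = 0.05183312 mol/L, rounded to 4 dp:

0.0518 mol/L


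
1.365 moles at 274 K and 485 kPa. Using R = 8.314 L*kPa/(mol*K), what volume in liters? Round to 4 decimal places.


PV = nRT, solve for V = nRT / P.
nRT = 1.365 * 8.314 * 274 = 3109.5191
V = 3109.5191 / 485
V = 6.41137959 L, rounded to 4 dp:

6.4114 L


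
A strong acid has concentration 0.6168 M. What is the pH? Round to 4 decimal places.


A strong acid dissociates completely, so [H+] equals the given concentration.
pH = -log10([H+]) = -log10(0.6168)
pH = 0.20985563, rounded to 4 dp:

0.2099


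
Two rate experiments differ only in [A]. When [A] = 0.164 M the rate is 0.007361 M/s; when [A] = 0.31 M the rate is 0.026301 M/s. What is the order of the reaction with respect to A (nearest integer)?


Rate is proportional to [A]^n, so rate2/rate1 = ([A]2/[A]1)^n. Take logs to solve for n.
rate2/rate1 = 0.026301 / 0.007361 = 3.573
[A]2/[A]1 = 0.31 / 0.164 = 1.8902
n = ln(3.573) / ln(1.8902) = 2.0
Nearest integer order:

2


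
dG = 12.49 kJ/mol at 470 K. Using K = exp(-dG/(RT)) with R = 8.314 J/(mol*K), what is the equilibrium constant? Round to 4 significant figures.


dG is in kJ/mol; multiply by 1000 to match R in J/(mol*K).
RT = 8.314 * 470 = 3907.58 J/mol
exponent = -dG*1000 / (RT) = -(12.49*1000) / 3907.58 = -3.19635171
K = exp(-3.19635171)
K = 0.040911188, rounded to 4 significant figures:

0.04091


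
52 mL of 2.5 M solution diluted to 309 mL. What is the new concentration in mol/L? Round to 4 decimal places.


Dilution: M1*V1 = M2*V2, solve for M2.
M2 = M1*V1 / V2
M2 = 2.5 * 52 / 309
M2 = 130.0 / 309
M2 = 0.42071197 mol/L, rounded to 4 dp:

0.4207 mol/L


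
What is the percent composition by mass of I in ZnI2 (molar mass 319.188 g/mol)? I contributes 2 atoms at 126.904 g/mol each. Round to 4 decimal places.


pct = 100 * (n_elem * M_elem) / M_total
mass_contribution = 2 * 126.904 = 253.808 g/mol
pct = 100 * 253.808 / 319.188
pct = 79.51677381 %, rounded to 4 dp:

79.5168 %


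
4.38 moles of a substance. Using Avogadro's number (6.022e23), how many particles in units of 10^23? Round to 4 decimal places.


N = n * NA, then divide by 1e23 for the requested units.
N / 1e23 = n * 6.022
N / 1e23 = 4.38 * 6.022
N / 1e23 = 26.37636, rounded to 4 dp:

26.3764


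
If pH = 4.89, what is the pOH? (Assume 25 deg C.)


At 25 deg C, pH + pOH = 14.
pOH = 14 - pH = 14 - 4.89
pOH = 9.11:

9.11


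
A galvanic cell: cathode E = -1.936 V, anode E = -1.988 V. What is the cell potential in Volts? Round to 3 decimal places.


Standard cell potential: E_cell = E_cathode - E_anode.
E_cell = -1.936 - (-1.988)
E_cell = 0.052 V, rounded to 3 dp:

0.052 V


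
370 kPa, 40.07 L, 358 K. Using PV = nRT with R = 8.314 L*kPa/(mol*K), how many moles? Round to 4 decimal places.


PV = nRT, solve for n = PV / (RT).
PV = 370 * 40.07 = 14825.9
RT = 8.314 * 358 = 2976.412
n = 14825.9 / 2976.412
n = 4.98113164 mol, rounded to 4 dp:

4.9811 mol


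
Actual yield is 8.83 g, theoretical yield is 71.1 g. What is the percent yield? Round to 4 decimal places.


% yield = 100 * actual / theoretical
% yield = 100 * 8.83 / 71.1
% yield = 12.41912799 %, rounded to 4 dp:

12.4191 %


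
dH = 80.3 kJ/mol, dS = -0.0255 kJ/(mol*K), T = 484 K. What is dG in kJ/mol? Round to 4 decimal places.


Gibbs: dG = dH - T*dS (consistent units, dS already in kJ/(mol*K)).
T*dS = 484 * -0.0255 = -12.342
dG = 80.3 - (-12.342)
dG = 92.642 kJ/mol, rounded to 4 dp:

92.6420 kJ/mol


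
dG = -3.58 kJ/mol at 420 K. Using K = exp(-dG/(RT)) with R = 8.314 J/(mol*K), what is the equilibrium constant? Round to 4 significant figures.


dG is in kJ/mol; multiply by 1000 to match R in J/(mol*K).
RT = 8.314 * 420 = 3491.88 J/mol
exponent = -dG*1000 / (RT) = -(-3.58*1000) / 3491.88 = 1.02523569
K = exp(1.02523569)
K = 2.7877524, rounded to 4 significant figures:

2.788


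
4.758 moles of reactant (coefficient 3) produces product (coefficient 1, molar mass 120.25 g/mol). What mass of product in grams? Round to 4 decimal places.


Use the coefficient ratio to convert reactant moles to product moles, then multiply by the product's molar mass.
moles_P = moles_R * (coeff_P / coeff_R) = 4.758 * (1/3) = 1.586
mass_P = moles_P * M_P = 1.586 * 120.25
mass_P = 190.7165 g, rounded to 4 dp:

190.7165 g


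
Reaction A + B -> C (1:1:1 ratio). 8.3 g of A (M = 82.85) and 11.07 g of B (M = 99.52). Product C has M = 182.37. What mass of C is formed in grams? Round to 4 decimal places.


Find moles of each reactant; the smaller value is the limiting reagent in a 1:1:1 reaction, so moles_C equals moles of the limiter.
n_A = mass_A / M_A = 8.3 / 82.85 = 0.100181 mol
n_B = mass_B / M_B = 11.07 / 99.52 = 0.111234 mol
Limiting reagent: A (smaller), n_limiting = 0.100181 mol
mass_C = n_limiting * M_C = 0.100181 * 182.37
mass_C = 18.27000897 g, rounded to 4 dp:

18.2700 g


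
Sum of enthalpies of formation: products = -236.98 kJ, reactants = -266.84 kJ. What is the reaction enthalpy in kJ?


dH_rxn = sum(dH_f products) - sum(dH_f reactants)
dH_rxn = -236.98 - (-266.84)
dH_rxn = 29.86 kJ:

29.86 kJ


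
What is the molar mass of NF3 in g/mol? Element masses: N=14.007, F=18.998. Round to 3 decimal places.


M = sum(count * atomic_mass) over atoms.
M = 1*14.007 + 3*18.998
M = 14.007 + 56.994
M = 71.001 g/mol, rounded to 3 dp:

71.001 g/mol


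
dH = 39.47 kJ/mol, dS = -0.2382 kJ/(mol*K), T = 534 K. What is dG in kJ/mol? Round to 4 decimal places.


Gibbs: dG = dH - T*dS (consistent units, dS already in kJ/(mol*K)).
T*dS = 534 * -0.2382 = -127.1988
dG = 39.47 - (-127.1988)
dG = 166.6688 kJ/mol, rounded to 4 dp:

166.6688 kJ/mol


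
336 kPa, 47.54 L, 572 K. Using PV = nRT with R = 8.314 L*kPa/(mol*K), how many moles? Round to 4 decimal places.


PV = nRT, solve for n = PV / (RT).
PV = 336 * 47.54 = 15973.44
RT = 8.314 * 572 = 4755.608
n = 15973.44 / 4755.608
n = 3.35886389 mol, rounded to 4 dp:

3.3589 mol


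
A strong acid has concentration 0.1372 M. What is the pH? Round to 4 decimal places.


A strong acid dissociates completely, so [H+] equals the given concentration.
pH = -log10([H+]) = -log10(0.1372)
pH = 0.86264589, rounded to 4 dp:

0.8626


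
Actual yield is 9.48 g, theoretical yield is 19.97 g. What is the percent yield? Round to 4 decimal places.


% yield = 100 * actual / theoretical
% yield = 100 * 9.48 / 19.97
% yield = 47.47120681 %, rounded to 4 dp:

47.4712 %


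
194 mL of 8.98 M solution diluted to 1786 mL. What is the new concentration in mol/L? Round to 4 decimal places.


Dilution: M1*V1 = M2*V2, solve for M2.
M2 = M1*V1 / V2
M2 = 8.98 * 194 / 1786
M2 = 1742.12 / 1786
M2 = 0.97543113 mol/L, rounded to 4 dp:

0.9754 mol/L


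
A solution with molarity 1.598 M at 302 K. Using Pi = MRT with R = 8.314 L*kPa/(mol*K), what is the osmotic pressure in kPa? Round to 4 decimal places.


Osmotic pressure (van't Hoff): Pi = M*R*T.
RT = 8.314 * 302 = 2510.828
Pi = 1.598 * 2510.828
Pi = 4012.303144 kPa, rounded to 4 dp:

4012.3031 kPa


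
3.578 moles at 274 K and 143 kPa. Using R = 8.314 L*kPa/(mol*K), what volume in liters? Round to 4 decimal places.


PV = nRT, solve for V = nRT / P.
nRT = 3.578 * 8.314 * 274 = 8150.8128
V = 8150.8128 / 143
V = 56.99869091 L, rounded to 4 dp:

56.9987 L


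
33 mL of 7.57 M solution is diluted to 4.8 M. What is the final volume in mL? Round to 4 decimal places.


Dilution: M1*V1 = M2*V2, solve for V2.
V2 = M1*V1 / M2
V2 = 7.57 * 33 / 4.8
V2 = 249.81 / 4.8
V2 = 52.04375 mL, rounded to 4 dp:

52.0438 mL


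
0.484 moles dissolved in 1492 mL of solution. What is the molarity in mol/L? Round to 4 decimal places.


Convert volume to liters: V_L = V_mL / 1000.
V_L = 1492 / 1000 = 1.492 L
M = n / V_L = 0.484 / 1.492
M = 0.32439678 mol/L, rounded to 4 dp:

0.3244 mol/L


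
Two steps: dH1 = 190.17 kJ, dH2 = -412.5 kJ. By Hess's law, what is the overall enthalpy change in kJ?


Hess's law: enthalpy is a state function, so add the step enthalpies.
dH_total = dH1 + dH2 = 190.17 + (-412.5)
dH_total = -222.33 kJ:

-222.33 kJ


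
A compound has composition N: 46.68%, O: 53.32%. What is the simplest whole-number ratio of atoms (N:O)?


Assume 100 g of compound, divide each mass% by atomic mass to get moles, then normalize by the smallest to get a raw atom ratio.
Moles per 100 g: N: 46.68/14.007 = 3.3326, O: 53.32/15.999 = 3.3327
Raw ratio (divide by min = 3.3326): N: 1.0, O: 1.0
Multiply by 1 to clear fractions: N: 1.0 ~= 1, O: 1.0 ~= 1
Reduce by GCD to get the simplest whole-number ratio:

1:1


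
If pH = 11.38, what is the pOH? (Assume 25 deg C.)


At 25 deg C, pH + pOH = 14.
pOH = 14 - pH = 14 - 11.38
pOH = 2.62:

2.62


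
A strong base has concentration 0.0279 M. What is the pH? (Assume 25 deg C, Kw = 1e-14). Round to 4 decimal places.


A strong base dissociates completely, so [OH-] equals the given concentration.
pOH = -log10([OH-]) = -log10(0.0279) = 1.554396
pH = 14 - pOH = 14 - 1.554396
pH = 12.445604, rounded to 4 dp:

12.4456


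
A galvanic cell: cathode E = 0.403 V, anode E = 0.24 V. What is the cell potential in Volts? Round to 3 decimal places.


Standard cell potential: E_cell = E_cathode - E_anode.
E_cell = 0.403 - (0.24)
E_cell = 0.163 V, rounded to 3 dp:

0.163 V


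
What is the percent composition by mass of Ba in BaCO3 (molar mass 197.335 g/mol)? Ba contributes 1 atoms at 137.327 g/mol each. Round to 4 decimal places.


pct = 100 * (n_elem * M_elem) / M_total
mass_contribution = 1 * 137.327 = 137.327 g/mol
pct = 100 * 137.327 / 197.335
pct = 69.59079738 %, rounded to 4 dp:

69.5908 %


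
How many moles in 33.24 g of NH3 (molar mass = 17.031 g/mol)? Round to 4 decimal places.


n = mass / M
n = 33.24 / 17.031
n = 1.95173507 mol, rounded to 4 dp:

1.9517 mol


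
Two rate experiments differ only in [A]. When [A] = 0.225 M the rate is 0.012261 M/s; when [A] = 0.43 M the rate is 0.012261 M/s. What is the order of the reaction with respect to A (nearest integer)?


Rate is proportional to [A]^n, so rate2/rate1 = ([A]2/[A]1)^n. Take logs to solve for n.
rate2/rate1 = 0.012261 / 0.012261 = 1.0
[A]2/[A]1 = 0.43 / 0.225 = 1.9111
n = ln(1.0) / ln(1.9111) = 0.0
Nearest integer order:

0


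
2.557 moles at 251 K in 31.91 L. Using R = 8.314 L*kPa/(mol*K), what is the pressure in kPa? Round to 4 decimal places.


PV = nRT, solve for P = nRT / V.
nRT = 2.557 * 8.314 * 251 = 5335.9834
P = 5335.9834 / 31.91
P = 167.2197869 kPa, rounded to 4 dp:

167.2198 kPa


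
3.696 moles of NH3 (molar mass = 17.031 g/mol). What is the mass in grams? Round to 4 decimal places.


mass = n * M
mass = 3.696 * 17.031
mass = 62.946576 g, rounded to 4 dp:

62.9466 g


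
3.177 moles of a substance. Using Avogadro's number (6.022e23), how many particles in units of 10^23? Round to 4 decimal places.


N = n * NA, then divide by 1e23 for the requested units.
N / 1e23 = n * 6.022
N / 1e23 = 3.177 * 6.022
N / 1e23 = 19.131894, rounded to 4 dp:

19.1319


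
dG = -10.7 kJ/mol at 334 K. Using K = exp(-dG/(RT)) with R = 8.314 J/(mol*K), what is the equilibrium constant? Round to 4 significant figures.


dG is in kJ/mol; multiply by 1000 to match R in J/(mol*K).
RT = 8.314 * 334 = 2776.876 J/mol
exponent = -dG*1000 / (RT) = -(-10.7*1000) / 2776.876 = 3.85325092
K = exp(3.85325092)
K = 47.146083, rounded to 4 significant figures:

47.15


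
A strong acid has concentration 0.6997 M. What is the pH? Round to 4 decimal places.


A strong acid dissociates completely, so [H+] equals the given concentration.
pH = -log10([H+]) = -log10(0.6997)
pH = 0.15508813, rounded to 4 dp:

0.1551


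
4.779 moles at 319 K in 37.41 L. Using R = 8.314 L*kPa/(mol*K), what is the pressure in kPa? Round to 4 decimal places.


PV = nRT, solve for P = nRT / V.
nRT = 4.779 * 8.314 * 319 = 12674.7013
P = 12674.7013 / 37.41
P = 338.80516707 kPa, rounded to 4 dp:

338.8052 kPa


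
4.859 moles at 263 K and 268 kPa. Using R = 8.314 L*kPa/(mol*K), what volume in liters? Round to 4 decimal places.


PV = nRT, solve for V = nRT / P.
nRT = 4.859 * 8.314 * 263 = 10624.6019
V = 10624.6019 / 268
V = 39.64403694 L, rounded to 4 dp:

39.6440 L


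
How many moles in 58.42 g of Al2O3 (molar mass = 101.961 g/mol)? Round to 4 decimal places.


n = mass / M
n = 58.42 / 101.961
n = 0.57296417 mol, rounded to 4 dp:

0.5730 mol


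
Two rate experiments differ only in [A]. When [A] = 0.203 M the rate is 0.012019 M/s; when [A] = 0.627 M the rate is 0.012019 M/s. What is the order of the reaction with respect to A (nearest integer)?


Rate is proportional to [A]^n, so rate2/rate1 = ([A]2/[A]1)^n. Take logs to solve for n.
rate2/rate1 = 0.012019 / 0.012019 = 1.0
[A]2/[A]1 = 0.627 / 0.203 = 3.0887
n = ln(1.0) / ln(3.0887) = 0.0
Nearest integer order:

0


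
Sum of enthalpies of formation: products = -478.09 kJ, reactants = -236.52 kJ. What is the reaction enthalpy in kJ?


dH_rxn = sum(dH_f products) - sum(dH_f reactants)
dH_rxn = -478.09 - (-236.52)
dH_rxn = -241.57 kJ:

-241.57 kJ


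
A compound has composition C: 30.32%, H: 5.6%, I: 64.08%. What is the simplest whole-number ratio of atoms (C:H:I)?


Assume 100 g of compound, divide each mass% by atomic mass to get moles, then normalize by the smallest to get a raw atom ratio.
Moles per 100 g: C: 30.32/12.011 = 2.5244, H: 5.6/1.008 = 5.5556, I: 64.08/126.904 = 0.5049
Raw ratio (divide by min = 0.5049): C: 4.999, H: 11.002, I: 1.0
Multiply by 1 to clear fractions: C: 4.999 ~= 5, H: 11.002 ~= 11, I: 1.0 ~= 1
Reduce by GCD to get the simplest whole-number ratio:

5:11:1


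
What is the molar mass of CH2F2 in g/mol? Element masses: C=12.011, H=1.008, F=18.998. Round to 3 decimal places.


M = sum(count * atomic_mass) over atoms.
M = 1*12.011 + 2*1.008 + 2*18.998
M = 12.011 + 2.016 + 37.996
M = 52.023 g/mol, rounded to 3 dp:

52.023 g/mol


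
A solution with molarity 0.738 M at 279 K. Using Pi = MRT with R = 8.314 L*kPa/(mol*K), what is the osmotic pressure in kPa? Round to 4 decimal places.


Osmotic pressure (van't Hoff): Pi = M*R*T.
RT = 8.314 * 279 = 2319.606
Pi = 0.738 * 2319.606
Pi = 1711.869228 kPa, rounded to 4 dp:

1711.8692 kPa


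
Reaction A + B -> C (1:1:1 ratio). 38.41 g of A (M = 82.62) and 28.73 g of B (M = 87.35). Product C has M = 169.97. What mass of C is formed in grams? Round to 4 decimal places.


Find moles of each reactant; the smaller value is the limiting reagent in a 1:1:1 reaction, so moles_C equals moles of the limiter.
n_A = mass_A / M_A = 38.41 / 82.62 = 0.4649 mol
n_B = mass_B / M_B = 28.73 / 87.35 = 0.328907 mol
Limiting reagent: B (smaller), n_limiting = 0.328907 mol
mass_C = n_limiting * M_C = 0.328907 * 169.97
mass_C = 55.90432279 g, rounded to 4 dp:

55.9043 g


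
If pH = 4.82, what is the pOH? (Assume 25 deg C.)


At 25 deg C, pH + pOH = 14.
pOH = 14 - pH = 14 - 4.82
pOH = 9.18:

9.18


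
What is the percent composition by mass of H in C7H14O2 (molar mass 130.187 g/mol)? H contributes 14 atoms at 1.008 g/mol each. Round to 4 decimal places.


pct = 100 * (n_elem * M_elem) / M_total
mass_contribution = 14 * 1.008 = 14.112 g/mol
pct = 100 * 14.112 / 130.187
pct = 10.83979199 %, rounded to 4 dp:

10.8398 %


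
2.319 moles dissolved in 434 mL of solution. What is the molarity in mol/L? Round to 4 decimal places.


Convert volume to liters: V_L = V_mL / 1000.
V_L = 434 / 1000 = 0.434 L
M = n / V_L = 2.319 / 0.434
M = 5.34331797 mol/L, rounded to 4 dp:

5.3433 mol/L


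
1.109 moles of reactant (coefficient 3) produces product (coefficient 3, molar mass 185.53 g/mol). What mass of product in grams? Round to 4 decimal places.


Use the coefficient ratio to convert reactant moles to product moles, then multiply by the product's molar mass.
moles_P = moles_R * (coeff_P / coeff_R) = 1.109 * (3/3) = 1.109
mass_P = moles_P * M_P = 1.109 * 185.53
mass_P = 205.75277 g, rounded to 4 dp:

205.7528 g


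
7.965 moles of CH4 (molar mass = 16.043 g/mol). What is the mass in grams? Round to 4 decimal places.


mass = n * M
mass = 7.965 * 16.043
mass = 127.782495 g, rounded to 4 dp:

127.7825 g


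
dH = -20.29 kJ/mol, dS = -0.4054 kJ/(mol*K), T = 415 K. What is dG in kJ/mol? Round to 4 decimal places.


Gibbs: dG = dH - T*dS (consistent units, dS already in kJ/(mol*K)).
T*dS = 415 * -0.4054 = -168.241
dG = -20.29 - (-168.241)
dG = 147.951 kJ/mol, rounded to 4 dp:

147.9510 kJ/mol


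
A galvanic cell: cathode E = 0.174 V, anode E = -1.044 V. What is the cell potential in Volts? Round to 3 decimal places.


Standard cell potential: E_cell = E_cathode - E_anode.
E_cell = 0.174 - (-1.044)
E_cell = 1.218 V, rounded to 3 dp:

1.218 V


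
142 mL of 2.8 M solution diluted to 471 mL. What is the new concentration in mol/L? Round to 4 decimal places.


Dilution: M1*V1 = M2*V2, solve for M2.
M2 = M1*V1 / V2
M2 = 2.8 * 142 / 471
M2 = 397.6 / 471
M2 = 0.84416136 mol/L, rounded to 4 dp:

0.8442 mol/L


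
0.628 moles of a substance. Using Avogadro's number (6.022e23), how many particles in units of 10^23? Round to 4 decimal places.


N = n * NA, then divide by 1e23 for the requested units.
N / 1e23 = n * 6.022
N / 1e23 = 0.628 * 6.022
N / 1e23 = 3.781816, rounded to 4 dp:

3.7818


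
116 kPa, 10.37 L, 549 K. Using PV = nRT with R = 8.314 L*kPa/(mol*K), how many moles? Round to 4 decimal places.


PV = nRT, solve for n = PV / (RT).
PV = 116 * 10.37 = 1202.92
RT = 8.314 * 549 = 4564.386
n = 1202.92 / 4564.386
n = 0.26354476 mol, rounded to 4 dp:

0.2635 mol


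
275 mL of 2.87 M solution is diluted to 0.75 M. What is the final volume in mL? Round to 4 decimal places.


Dilution: M1*V1 = M2*V2, solve for V2.
V2 = M1*V1 / M2
V2 = 2.87 * 275 / 0.75
V2 = 789.25 / 0.75
V2 = 1052.33333333 mL, rounded to 4 dp:

1052.3333 mL


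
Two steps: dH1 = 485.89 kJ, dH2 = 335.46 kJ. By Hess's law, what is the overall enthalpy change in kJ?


Hess's law: enthalpy is a state function, so add the step enthalpies.
dH_total = dH1 + dH2 = 485.89 + (335.46)
dH_total = 821.35 kJ:

821.35 kJ


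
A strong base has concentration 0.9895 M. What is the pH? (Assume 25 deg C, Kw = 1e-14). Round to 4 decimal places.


A strong base dissociates completely, so [OH-] equals the given concentration.
pOH = -log10([OH-]) = -log10(0.9895) = 0.004584
pH = 14 - pOH = 14 - 0.004584
pH = 13.995416, rounded to 4 dp:

13.9954


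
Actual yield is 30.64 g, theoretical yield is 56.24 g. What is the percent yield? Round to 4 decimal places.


% yield = 100 * actual / theoretical
% yield = 100 * 30.64 / 56.24
% yield = 54.48079659 %, rounded to 4 dp:

54.4808 %


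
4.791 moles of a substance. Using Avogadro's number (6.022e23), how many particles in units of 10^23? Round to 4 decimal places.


N = n * NA, then divide by 1e23 for the requested units.
N / 1e23 = n * 6.022
N / 1e23 = 4.791 * 6.022
N / 1e23 = 28.851402, rounded to 4 dp:

28.8514


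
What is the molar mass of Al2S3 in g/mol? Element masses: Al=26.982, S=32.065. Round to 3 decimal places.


M = sum(count * atomic_mass) over atoms.
M = 2*26.982 + 3*32.065
M = 53.964 + 96.195
M = 150.159 g/mol, rounded to 3 dp:

150.159 g/mol


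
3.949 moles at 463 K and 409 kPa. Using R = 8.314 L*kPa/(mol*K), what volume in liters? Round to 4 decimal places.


PV = nRT, solve for V = nRT / P.
nRT = 3.949 * 8.314 * 463 = 15201.2095
V = 15201.2095 / 409
V = 37.16677139 L, rounded to 4 dp:

37.1668 L


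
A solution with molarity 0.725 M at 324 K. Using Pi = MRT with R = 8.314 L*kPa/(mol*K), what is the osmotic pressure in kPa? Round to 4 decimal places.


Osmotic pressure (van't Hoff): Pi = M*R*T.
RT = 8.314 * 324 = 2693.736
Pi = 0.725 * 2693.736
Pi = 1952.9586 kPa, rounded to 4 dp:

1952.9586 kPa


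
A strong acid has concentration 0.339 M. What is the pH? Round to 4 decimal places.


A strong acid dissociates completely, so [H+] equals the given concentration.
pH = -log10([H+]) = -log10(0.339)
pH = 0.4698003, rounded to 4 dp:

0.4698


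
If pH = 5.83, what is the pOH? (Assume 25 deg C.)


At 25 deg C, pH + pOH = 14.
pOH = 14 - pH = 14 - 5.83
pOH = 8.17:

8.17


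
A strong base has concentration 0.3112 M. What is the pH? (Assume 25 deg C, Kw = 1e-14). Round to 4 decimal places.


A strong base dissociates completely, so [OH-] equals the given concentration.
pOH = -log10([OH-]) = -log10(0.3112) = 0.50696
pH = 14 - pOH = 14 - 0.50696
pH = 13.49304, rounded to 4 dp:

13.4930


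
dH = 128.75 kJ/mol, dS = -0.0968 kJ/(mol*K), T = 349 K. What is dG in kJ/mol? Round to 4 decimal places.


Gibbs: dG = dH - T*dS (consistent units, dS already in kJ/(mol*K)).
T*dS = 349 * -0.0968 = -33.7832
dG = 128.75 - (-33.7832)
dG = 162.5332 kJ/mol, rounded to 4 dp:

162.5332 kJ/mol
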